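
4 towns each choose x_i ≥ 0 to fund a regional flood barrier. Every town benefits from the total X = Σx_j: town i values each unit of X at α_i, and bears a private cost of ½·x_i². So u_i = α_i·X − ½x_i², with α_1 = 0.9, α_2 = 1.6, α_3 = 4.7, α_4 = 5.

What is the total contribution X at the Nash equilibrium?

12.2

Town i's FOC: ∂u_i/∂x_i = α_i − x_i = 0, so x_i* = α_i.
NE contributions = (0.9, 1.6, 4.7, 5); X = 12.2.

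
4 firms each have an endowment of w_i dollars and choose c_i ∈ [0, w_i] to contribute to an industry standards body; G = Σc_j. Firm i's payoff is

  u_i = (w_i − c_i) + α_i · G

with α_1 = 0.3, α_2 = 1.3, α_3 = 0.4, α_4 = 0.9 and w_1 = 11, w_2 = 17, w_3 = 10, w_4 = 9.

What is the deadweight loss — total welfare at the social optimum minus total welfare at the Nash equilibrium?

57

∂u_i/∂c_i = α_i − 1, so firm i contributes w_i if α_i > 1, else 0.
α_i > 1 for i ∈ {2}; NE contributions (0, 17, 0, 0), G = 17.
W^NE = Σw_i − G^NE + (Σα_i)·G^NE = 47 + 1.9·17 = 79.3.
Planner: ∂(Σu_j)/∂c_i = Σα_j − 1 = 1.9 > 0, so everyone contributes w_i; G^SO = 47, W^SO = 47 + 1.9·47 = 136.3.
Deadweight loss = 57.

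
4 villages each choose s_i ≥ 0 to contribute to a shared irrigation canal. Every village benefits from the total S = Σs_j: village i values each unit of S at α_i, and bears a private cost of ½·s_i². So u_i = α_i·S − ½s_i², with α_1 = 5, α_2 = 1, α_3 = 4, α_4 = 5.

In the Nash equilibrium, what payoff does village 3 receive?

52

Village i's FOC: ∂u_i/∂s_i = α_i − s_i = 0, so s_i* = α_i.
NE contributions = (5, 1, 4, 5); S = 15.
u_3 = α_3·S − ½·(s_3)² = 4·15 − ½·4² = 52.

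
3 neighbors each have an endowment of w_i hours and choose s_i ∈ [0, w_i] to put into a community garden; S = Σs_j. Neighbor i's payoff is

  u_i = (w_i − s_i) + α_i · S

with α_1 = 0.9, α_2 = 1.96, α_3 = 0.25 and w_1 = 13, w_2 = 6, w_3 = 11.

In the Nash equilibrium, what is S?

6

∂u_i/∂s_i = α_i − 1, so neighbor i contributes w_i if α_i > 1, else 0.
α_i > 1 for i ∈ {2}; NE contributions (0, 6, 0), S = 6.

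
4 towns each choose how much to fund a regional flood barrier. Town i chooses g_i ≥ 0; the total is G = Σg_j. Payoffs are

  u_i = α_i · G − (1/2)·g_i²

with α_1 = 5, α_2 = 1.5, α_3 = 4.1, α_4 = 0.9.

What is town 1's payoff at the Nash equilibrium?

45

Town i's FOC: ∂u_i/∂g_i = α_i − g_i = 0, so g_i* = α_i.
NE contributions = (5, 1.5, 4.1, 0.9); G = 11.5.
u_1 = α_1·G − ½·(g_1)² = 5·11.5 − ½·5² = 45.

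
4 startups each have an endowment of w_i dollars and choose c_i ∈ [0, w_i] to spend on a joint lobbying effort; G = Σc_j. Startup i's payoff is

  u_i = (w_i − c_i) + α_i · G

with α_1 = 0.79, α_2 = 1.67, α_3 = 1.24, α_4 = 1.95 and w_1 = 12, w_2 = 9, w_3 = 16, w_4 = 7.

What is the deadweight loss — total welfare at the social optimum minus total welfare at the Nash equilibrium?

∂u_i/∂c_i = α_i − 1, so startup i contributes w_i if α_i > 1, else 0.
α_i > 1 for i ∈ {2, 3, 4}; NE contributions (0, 9, 16, 7), G = 32.
W^NE = Σw_i − G^NE + (Σα_i)·G^NE = 44 + 4.65·32 = 192.8.
Planner: ∂(Σu_j)/∂c_i = Σα_j − 1 = 4.65 > 0, so everyone contributes w_i; G^SO = 44, W^SO = 44 + 4.65·44 = 248.6.
Deadweight loss = 55.8.

55.8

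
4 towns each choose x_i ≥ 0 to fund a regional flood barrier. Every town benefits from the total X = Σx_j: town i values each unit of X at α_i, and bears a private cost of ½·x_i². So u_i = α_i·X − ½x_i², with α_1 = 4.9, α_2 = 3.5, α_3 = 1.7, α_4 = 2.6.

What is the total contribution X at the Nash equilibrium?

12.7

Town i's FOC: ∂u_i/∂x_i = α_i − x_i = 0, so x_i* = α_i.
NE contributions = (4.9, 3.5, 1.7, 2.6); X = 12.7.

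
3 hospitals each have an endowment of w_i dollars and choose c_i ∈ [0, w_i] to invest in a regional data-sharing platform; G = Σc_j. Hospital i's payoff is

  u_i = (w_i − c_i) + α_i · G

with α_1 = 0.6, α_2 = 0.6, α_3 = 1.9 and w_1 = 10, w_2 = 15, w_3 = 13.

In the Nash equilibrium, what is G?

∂u_i/∂c_i = α_i − 1, so hospital i contributes w_i if α_i > 1, else 0.
α_i > 1 for i ∈ {3}; NE contributions (0, 0, 13), G = 13.

13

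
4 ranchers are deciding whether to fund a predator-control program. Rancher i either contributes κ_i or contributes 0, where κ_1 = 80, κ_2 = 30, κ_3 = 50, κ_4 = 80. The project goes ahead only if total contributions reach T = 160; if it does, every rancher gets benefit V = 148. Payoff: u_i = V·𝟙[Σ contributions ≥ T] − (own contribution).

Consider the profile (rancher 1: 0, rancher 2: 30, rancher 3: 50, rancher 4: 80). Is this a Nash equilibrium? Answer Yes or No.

Total = 160 ≥ 160: provided.
Rancher 1 (pledges 0, payoff 148): pledging 80 → total 240, payoff 68. No gain.
Rancher 2 (pledges 30, payoff 118): dropping to 0 → total 130, payoff 0. No gain.
Rancher 3 (pledges 50, payoff 98): dropping to 0 → total 110, payoff 0. No gain.
Rancher 4 (pledges 80, payoff 68): dropping to 0 → total 80, payoff 0. No gain.

Yes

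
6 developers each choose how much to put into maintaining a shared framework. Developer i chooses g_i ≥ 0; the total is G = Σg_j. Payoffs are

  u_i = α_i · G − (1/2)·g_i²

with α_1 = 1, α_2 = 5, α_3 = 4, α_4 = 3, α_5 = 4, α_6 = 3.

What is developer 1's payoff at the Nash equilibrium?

Developer i's FOC: ∂u_i/∂g_i = α_i − g_i = 0, so g_i* = α_i.
NE contributions = (1, 5, 4, 3, 4, 3); G = 20.
u_1 = α_1·G − ½·(g_1)² = 1·20 − ½·1² = 19.5.

19.5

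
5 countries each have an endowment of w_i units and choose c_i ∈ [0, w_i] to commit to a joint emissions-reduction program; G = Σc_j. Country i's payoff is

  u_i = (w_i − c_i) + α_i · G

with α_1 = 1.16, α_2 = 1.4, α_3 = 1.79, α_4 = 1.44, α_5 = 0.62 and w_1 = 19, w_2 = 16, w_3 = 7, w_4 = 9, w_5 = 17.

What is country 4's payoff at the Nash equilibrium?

∂u_i/∂c_i = α_i − 1, so country i contributes w_i if α_i > 1, else 0.
α_i > 1 for i ∈ {1, 2, 3, 4}; NE contributions (19, 16, 7, 9, 0), G = 51.
u_4 = (9 − 9) + 1.44·51 = 73.44.

73.44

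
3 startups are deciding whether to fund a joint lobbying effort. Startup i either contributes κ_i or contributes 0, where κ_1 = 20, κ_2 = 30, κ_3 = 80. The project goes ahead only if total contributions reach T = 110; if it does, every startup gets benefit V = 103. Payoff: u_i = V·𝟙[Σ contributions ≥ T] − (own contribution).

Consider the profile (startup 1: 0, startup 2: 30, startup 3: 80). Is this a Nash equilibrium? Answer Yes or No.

Total = 110 ≥ 110: provided.
Startup 1 (pledges 0, payoff 103): pledging 20 → total 130, payoff 83. No gain.
Startup 2 (pledges 30, payoff 73): dropping to 0 → total 80, payoff 0. No gain.
Startup 3 (pledges 80, payoff 23): dropping to 0 → total 30, payoff 0. No gain.

Yes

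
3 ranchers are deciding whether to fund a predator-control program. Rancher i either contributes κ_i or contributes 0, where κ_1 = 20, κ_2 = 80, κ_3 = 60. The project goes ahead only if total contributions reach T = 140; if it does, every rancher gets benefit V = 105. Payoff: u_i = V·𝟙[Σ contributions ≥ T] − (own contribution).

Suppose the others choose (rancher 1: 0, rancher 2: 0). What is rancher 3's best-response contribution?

0

Others' total = 0. Even contributing 60 gives 60 < 140: no benefit either way.
Best response: 0.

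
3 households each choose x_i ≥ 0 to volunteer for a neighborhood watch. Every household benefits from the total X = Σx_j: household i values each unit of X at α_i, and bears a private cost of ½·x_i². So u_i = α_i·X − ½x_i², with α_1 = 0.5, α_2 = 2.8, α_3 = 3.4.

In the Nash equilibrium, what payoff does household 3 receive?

17

Household i's FOC: ∂u_i/∂x_i = α_i − x_i = 0, so x_i* = α_i.
NE contributions = (0.5, 2.8, 3.4); X = 6.7.
u_3 = α_3·X − ½·(x_3)² = 3.4·6.7 − ½·3.4² = 17.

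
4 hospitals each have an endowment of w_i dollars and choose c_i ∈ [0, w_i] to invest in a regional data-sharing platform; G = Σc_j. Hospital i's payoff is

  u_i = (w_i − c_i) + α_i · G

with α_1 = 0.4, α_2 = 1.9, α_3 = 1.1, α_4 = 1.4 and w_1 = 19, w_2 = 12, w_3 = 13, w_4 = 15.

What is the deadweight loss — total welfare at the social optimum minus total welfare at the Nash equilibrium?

∂u_i/∂c_i = α_i − 1, so hospital i contributes w_i if α_i > 1, else 0.
α_i > 1 for i ∈ {2, 3, 4}; NE contributions (0, 12, 13, 15), G = 40.
W^NE = Σw_i − G^NE + (Σα_i)·G^NE = 59 + 3.8·40 = 211.
Planner: ∂(Σu_j)/∂c_i = Σα_j − 1 = 3.8 > 0, so everyone contributes w_i; G^SO = 59, W^SO = 59 + 3.8·59 = 283.2.
Deadweight loss = 72.2.

72.2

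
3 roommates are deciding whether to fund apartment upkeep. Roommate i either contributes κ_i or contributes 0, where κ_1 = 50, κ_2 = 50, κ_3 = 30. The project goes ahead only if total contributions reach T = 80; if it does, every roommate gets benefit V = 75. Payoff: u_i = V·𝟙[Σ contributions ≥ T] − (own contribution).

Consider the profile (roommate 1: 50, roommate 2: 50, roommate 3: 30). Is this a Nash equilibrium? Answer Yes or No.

Total = 130 ≥ 80: provided.
Roommate 1 (pledges 50, payoff 25): dropping to 0 → total 80, payoff 75. Profitable deviation.

No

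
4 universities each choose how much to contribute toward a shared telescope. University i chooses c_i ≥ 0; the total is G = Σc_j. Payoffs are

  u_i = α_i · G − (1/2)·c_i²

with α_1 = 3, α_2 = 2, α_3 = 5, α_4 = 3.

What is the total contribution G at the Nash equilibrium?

University i's FOC: ∂u_i/∂c_i = α_i − c_i = 0, so c_i* = α_i.
NE contributions = (3, 2, 5, 3); G = 13.

13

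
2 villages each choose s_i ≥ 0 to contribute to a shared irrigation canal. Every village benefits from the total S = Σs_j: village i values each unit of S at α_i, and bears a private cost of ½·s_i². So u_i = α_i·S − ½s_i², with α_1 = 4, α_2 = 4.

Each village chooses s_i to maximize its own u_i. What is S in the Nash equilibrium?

8

Village i's FOC: ∂u_i/∂s_i = α_i − s_i = 0, so s_i* = α_i.
NE contributions = (4, 4); S = 8.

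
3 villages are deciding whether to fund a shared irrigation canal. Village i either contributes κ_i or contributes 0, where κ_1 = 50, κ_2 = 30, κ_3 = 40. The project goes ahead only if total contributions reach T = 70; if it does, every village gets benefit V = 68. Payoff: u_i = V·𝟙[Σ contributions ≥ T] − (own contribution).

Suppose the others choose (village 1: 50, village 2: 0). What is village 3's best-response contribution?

40

Others' total = 50. Contributing 40 brings total to 90 ≥ 70: gain V − κ_3 = 28.
Best response: 40.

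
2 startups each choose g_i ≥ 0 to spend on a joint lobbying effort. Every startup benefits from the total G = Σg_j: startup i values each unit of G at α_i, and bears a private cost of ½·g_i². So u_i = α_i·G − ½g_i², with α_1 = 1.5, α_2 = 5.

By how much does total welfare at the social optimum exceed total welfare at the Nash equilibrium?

Startup i's FOC: ∂u_i/∂g_i = α_i − g_i = 0, so g_i* = α_i.
NE contributions = (1.5, 5); G = 6.5.
W^NE = (Σα)·G − ½Σα_i² = 6.5² − ½·27.25 = 28.625.
Planner sets g_i = Σα_j = 6.5 for every i, so G^SO = 2·6.5 = 13.
W^SO = (Σα)·G^SO − ½·2·(Σα)² = (2/2)·6.5² = 42.25.
Deadweight loss = W^SO − W^NE = 13.625.

13.625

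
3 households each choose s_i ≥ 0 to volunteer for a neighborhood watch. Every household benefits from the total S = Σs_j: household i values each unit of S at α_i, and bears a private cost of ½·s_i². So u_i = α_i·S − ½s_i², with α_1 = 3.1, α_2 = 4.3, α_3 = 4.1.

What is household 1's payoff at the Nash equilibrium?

30.845

Household i's FOC: ∂u_i/∂s_i = α_i − s_i = 0, so s_i* = α_i.
NE contributions = (3.1, 4.3, 4.1); S = 11.5.
u_1 = α_1·S − ½·(s_1)² = 3.1·11.5 − ½·3.1² = 30.845.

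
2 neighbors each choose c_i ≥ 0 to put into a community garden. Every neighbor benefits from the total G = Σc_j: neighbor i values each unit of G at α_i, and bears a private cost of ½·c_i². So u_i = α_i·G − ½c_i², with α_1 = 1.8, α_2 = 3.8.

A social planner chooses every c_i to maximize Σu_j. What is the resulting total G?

11.2

Planner FOC: ∂(Σu_j)/∂c_i = (Σα_j) − c_i = 0, so c_i^SO = Σα_j = 5.6 for every i; G^SO = 11.2.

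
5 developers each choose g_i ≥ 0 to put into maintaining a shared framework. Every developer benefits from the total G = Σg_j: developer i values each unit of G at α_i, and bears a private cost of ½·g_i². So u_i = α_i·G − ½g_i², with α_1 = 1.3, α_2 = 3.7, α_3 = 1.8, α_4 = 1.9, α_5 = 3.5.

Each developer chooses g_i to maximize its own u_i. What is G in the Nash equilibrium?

Developer i's FOC: ∂u_i/∂g_i = α_i − g_i = 0, so g_i* = α_i.
NE contributions = (1.3, 3.7, 1.8, 1.9, 3.5); G = 12.2.

12.2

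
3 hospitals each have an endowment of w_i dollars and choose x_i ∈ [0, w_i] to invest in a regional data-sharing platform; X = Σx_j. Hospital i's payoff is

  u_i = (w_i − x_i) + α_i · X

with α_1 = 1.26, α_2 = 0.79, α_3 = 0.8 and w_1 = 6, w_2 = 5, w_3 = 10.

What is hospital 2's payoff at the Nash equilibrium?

9.74

∂u_i/∂x_i = α_i − 1, so hospital i contributes w_i if α_i > 1, else 0.
α_i > 1 for i ∈ {1}; NE contributions (6, 0, 0), X = 6.
u_2 = (5 − 0) + 0.79·6 = 9.74.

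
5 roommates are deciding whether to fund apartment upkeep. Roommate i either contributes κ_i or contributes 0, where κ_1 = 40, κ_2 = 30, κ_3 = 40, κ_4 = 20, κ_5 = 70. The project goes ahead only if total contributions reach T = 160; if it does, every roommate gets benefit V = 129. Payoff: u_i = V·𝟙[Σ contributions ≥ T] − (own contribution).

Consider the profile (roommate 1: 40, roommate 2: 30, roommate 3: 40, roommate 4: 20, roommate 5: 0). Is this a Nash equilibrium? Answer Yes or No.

No

Total = 130 < 160: not provided.
Roommate 1 (pledges 40, payoff -40): dropping to 0 → total 90, payoff 0. Profitable deviation.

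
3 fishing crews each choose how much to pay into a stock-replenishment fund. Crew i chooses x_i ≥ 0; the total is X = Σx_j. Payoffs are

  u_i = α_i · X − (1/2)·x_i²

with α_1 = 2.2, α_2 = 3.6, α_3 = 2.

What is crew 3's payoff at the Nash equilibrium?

13.6

Crew i's FOC: ∂u_i/∂x_i = α_i − x_i = 0, so x_i* = α_i.
NE contributions = (2.2, 3.6, 2); X = 7.8.
u_3 = α_3·X − ½·(x_3)² = 2·7.8 − ½·2² = 13.6.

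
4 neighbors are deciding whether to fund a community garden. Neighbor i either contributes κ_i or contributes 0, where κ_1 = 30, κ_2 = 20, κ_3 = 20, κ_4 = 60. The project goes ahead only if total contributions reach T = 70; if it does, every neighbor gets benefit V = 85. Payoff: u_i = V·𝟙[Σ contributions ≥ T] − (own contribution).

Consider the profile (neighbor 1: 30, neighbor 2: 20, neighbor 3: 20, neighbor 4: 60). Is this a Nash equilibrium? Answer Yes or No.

Total = 130 ≥ 70: provided.
Neighbor 1 (pledges 30, payoff 55): dropping to 0 → total 100, payoff 85. Profitable deviation.

No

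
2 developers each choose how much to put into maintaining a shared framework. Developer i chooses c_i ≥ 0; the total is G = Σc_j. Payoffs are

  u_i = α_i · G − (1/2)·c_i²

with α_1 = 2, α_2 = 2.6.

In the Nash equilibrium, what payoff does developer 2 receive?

8.58

Developer i's FOC: ∂u_i/∂c_i = α_i − c_i = 0, so c_i* = α_i.
NE contributions = (2, 2.6); G = 4.6.
u_2 = α_2·G − ½·(c_2)² = 2.6·4.6 − ½·2.6² = 8.58.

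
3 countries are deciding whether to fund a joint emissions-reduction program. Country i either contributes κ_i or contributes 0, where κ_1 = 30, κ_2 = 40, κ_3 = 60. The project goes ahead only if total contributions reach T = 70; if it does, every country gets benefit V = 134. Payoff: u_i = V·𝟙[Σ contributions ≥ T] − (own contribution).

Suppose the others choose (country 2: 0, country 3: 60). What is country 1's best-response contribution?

30

Others' total = 60. Contributing 30 brings total to 90 ≥ 70: gain V − κ_1 = 104.
Best response: 30.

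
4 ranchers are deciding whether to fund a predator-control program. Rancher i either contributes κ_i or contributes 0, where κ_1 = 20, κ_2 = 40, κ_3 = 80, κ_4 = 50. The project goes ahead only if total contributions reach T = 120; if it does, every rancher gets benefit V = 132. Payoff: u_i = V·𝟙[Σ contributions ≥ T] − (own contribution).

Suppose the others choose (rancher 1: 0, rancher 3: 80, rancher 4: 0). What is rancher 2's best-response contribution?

40

Others' total = 80. Contributing 40 brings total to 120 ≥ 120: gain V − κ_2 = 92.
Best response: 40.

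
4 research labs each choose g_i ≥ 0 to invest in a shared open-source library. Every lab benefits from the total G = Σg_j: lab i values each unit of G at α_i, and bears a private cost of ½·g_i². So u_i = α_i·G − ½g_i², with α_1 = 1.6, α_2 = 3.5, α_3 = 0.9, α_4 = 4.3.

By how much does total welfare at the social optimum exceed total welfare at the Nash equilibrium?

Lab i's FOC: ∂u_i/∂g_i = α_i − g_i = 0, so g_i* = α_i.
NE contributions = (1.6, 3.5, 0.9, 4.3); G = 10.3.
W^NE = (Σα)·G − ½Σα_i² = 10.3² − ½·34.11 = 89.035.
Planner sets g_i = Σα_j = 10.3 for every i, so G^SO = 4·10.3 = 41.2.
W^SO = (Σα)·G^SO − ½·4·(Σα)² = (4/2)·10.3² = 212.18.
Deadweight loss = W^SO − W^NE = 123.145.

123.145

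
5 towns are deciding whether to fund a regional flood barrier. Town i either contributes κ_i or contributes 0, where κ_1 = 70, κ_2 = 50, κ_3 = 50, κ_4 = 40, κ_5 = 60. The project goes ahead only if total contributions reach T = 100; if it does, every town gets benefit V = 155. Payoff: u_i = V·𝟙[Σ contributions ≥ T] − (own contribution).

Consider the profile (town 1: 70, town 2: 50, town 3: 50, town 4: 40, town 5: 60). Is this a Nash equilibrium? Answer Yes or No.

Total = 270 ≥ 100: provided.
Town 1 (pledges 70, payoff 85): dropping to 0 → total 200, payoff 155. Profitable deviation.

No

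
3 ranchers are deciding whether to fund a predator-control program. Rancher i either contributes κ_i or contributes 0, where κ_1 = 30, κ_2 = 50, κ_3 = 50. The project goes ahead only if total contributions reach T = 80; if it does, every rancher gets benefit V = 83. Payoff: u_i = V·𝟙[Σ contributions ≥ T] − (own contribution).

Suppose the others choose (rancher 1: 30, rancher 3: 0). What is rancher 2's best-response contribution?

50

Others' total = 30. Contributing 50 brings total to 80 ≥ 80: gain V − κ_2 = 33.
Best response: 50.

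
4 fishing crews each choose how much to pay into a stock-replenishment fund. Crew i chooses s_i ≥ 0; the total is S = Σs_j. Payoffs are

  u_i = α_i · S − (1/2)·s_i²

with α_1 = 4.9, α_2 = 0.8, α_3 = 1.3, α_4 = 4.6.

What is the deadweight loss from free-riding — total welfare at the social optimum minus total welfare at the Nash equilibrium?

Crew i's FOC: ∂u_i/∂s_i = α_i − s_i = 0, so s_i* = α_i.
NE contributions = (4.9, 0.8, 1.3, 4.6); S = 11.6.
W^NE = (Σα)·S − ½Σα_i² = 11.6² − ½·47.5 = 110.81.
Planner sets s_i = Σα_j = 11.6 for every i, so S^SO = 4·11.6 = 46.4.
W^SO = (Σα)·S^SO − ½·4·(Σα)² = (4/2)·11.6² = 269.12.
Deadweight loss = W^SO − W^NE = 158.31.

158.31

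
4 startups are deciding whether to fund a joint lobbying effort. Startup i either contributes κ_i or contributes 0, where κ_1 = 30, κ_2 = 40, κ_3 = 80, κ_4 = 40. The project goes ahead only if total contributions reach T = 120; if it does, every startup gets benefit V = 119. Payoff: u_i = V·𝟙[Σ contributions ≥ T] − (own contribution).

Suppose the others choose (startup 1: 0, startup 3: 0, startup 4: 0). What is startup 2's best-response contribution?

Others' total = 0. Even contributing 40 gives 40 < 120: no benefit either way.
Best response: 0.

0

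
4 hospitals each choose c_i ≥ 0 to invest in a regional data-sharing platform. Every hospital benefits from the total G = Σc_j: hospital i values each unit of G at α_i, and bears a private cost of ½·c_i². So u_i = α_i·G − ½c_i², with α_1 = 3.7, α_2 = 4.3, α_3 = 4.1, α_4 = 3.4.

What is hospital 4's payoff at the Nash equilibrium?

46.92

Hospital i's FOC: ∂u_i/∂c_i = α_i − c_i = 0, so c_i* = α_i.
NE contributions = (3.7, 4.3, 4.1, 3.4); G = 15.5.
u_4 = α_4·G − ½·(c_4)² = 3.4·15.5 − ½·3.4² = 46.92.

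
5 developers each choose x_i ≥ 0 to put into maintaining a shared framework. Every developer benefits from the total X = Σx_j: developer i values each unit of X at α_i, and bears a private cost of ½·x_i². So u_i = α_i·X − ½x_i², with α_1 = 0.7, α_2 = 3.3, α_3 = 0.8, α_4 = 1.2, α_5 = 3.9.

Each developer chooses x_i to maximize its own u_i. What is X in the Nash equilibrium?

9.9

Developer i's FOC: ∂u_i/∂x_i = α_i − x_i = 0, so x_i* = α_i.
NE contributions = (0.7, 3.3, 0.8, 1.2, 3.9); X = 9.9.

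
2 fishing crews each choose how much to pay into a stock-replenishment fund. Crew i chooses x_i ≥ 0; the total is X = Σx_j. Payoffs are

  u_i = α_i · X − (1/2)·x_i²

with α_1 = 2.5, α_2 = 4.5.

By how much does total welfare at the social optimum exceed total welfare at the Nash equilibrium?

Crew i's FOC: ∂u_i/∂x_i = α_i − x_i = 0, so x_i* = α_i.
NE contributions = (2.5, 4.5); X = 7.
W^NE = (Σα)·X − ½Σα_i² = 7² − ½·26.5 = 35.75.
Planner sets x_i = Σα_j = 7 for every i, so X^SO = 2·7 = 14.
W^SO = (Σα)·X^SO − ½·2·(Σα)² = (2/2)·7² = 49.
Deadweight loss = W^SO − W^NE = 13.25.

13.25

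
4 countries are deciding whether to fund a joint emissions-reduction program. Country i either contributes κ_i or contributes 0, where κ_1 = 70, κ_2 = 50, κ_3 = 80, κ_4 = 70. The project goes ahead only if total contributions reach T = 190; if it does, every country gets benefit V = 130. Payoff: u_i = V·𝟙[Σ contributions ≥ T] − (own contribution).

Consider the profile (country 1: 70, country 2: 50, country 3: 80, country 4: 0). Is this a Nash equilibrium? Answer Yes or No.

Yes

Total = 200 ≥ 190: provided.
Country 1 (pledges 70, payoff 60): dropping to 0 → total 130, payoff 0. No gain.
Country 2 (pledges 50, payoff 80): dropping to 0 → total 150, payoff 0. No gain.
Country 3 (pledges 80, payoff 50): dropping to 0 → total 120, payoff 0. No gain.
Country 4 (pledges 0, payoff 130): pledging 70 → total 270, payoff 60. No gain.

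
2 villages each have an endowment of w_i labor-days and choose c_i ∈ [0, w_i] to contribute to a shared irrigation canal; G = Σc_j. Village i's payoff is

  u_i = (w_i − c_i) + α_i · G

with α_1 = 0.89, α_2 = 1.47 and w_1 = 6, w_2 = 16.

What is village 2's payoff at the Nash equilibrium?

23.52

∂u_i/∂c_i = α_i − 1, so village i contributes w_i if α_i > 1, else 0.
α_i > 1 for i ∈ {2}; NE contributions (0, 16), G = 16.
u_2 = (16 − 16) + 1.47·16 = 23.52.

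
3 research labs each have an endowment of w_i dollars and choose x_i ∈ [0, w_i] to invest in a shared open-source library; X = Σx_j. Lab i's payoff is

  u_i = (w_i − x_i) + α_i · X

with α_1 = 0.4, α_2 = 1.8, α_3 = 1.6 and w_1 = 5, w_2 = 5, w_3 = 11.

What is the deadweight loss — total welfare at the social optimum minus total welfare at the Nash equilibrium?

14

∂u_i/∂x_i = α_i − 1, so lab i contributes w_i if α_i > 1, else 0.
α_i > 1 for i ∈ {2, 3}; NE contributions (0, 5, 11), X = 16.
W^NE = Σw_i − X^NE + (Σα_i)·X^NE = 21 + 2.8·16 = 65.8.
Planner: ∂(Σu_j)/∂x_i = Σα_j − 1 = 2.8 > 0, so everyone contributes w_i; X^SO = 21, W^SO = 21 + 2.8·21 = 79.8.
Deadweight loss = 14.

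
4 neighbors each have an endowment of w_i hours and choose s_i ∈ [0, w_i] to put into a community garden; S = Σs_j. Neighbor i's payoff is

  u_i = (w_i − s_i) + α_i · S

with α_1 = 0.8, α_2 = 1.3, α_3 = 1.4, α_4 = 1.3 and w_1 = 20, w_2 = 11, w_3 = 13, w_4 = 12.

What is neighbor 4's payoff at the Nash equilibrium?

46.8

∂u_i/∂s_i = α_i − 1, so neighbor i contributes w_i if α_i > 1, else 0.
α_i > 1 for i ∈ {2, 3, 4}; NE contributions (0, 11, 13, 12), S = 36.
u_4 = (12 − 12) + 1.3·36 = 46.8.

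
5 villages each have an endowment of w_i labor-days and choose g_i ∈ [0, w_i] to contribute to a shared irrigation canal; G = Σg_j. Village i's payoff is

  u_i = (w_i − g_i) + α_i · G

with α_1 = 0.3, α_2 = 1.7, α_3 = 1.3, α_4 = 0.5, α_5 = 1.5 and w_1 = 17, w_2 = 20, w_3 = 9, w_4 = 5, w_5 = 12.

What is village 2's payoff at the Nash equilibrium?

∂u_i/∂g_i = α_i − 1, so village i contributes w_i if α_i > 1, else 0.
α_i > 1 for i ∈ {2, 3, 5}; NE contributions (0, 20, 9, 0, 12), G = 41.
u_2 = (20 − 20) + 1.7·41 = 69.7.

69.7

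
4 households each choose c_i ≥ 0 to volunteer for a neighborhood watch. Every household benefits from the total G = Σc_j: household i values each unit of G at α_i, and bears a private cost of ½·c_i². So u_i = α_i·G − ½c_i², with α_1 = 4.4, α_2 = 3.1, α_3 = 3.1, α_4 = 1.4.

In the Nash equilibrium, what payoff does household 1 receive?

Household i's FOC: ∂u_i/∂c_i = α_i − c_i = 0, so c_i* = α_i.
NE contributions = (4.4, 3.1, 3.1, 1.4); G = 12.
u_1 = α_1·G − ½·(c_1)² = 4.4·12 − ½·4.4² = 43.12.

43.12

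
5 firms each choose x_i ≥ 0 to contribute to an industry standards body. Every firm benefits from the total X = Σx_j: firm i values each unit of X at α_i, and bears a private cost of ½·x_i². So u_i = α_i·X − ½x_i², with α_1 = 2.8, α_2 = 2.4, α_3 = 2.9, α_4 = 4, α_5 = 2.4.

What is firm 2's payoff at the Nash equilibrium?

Firm i's FOC: ∂u_i/∂x_i = α_i − x_i = 0, so x_i* = α_i.
NE contributions = (2.8, 2.4, 2.9, 4, 2.4); X = 14.5.
u_2 = α_2·X − ½·(x_2)² = 2.4·14.5 − ½·2.4² = 31.92.

31.92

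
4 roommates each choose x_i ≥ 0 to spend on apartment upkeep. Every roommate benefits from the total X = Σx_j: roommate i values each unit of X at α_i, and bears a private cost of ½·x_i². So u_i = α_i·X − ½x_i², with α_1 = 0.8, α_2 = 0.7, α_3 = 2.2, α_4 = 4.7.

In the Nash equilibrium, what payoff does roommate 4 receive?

Roommate i's FOC: ∂u_i/∂x_i = α_i − x_i = 0, so x_i* = α_i.
NE contributions = (0.8, 0.7, 2.2, 4.7); X = 8.4.
u_4 = α_4·X − ½·(x_4)² = 4.7·8.4 − ½·4.7² = 28.435.

28.435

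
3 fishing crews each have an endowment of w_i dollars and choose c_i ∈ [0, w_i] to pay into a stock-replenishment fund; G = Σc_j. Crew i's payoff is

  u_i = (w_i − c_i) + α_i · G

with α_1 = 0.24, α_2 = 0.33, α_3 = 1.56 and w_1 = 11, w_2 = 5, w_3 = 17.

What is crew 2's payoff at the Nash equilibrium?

10.61

∂u_i/∂c_i = α_i − 1, so crew i contributes w_i if α_i > 1, else 0.
α_i > 1 for i ∈ {3}; NE contributions (0, 0, 17), G = 17.
u_2 = (5 − 0) + 0.33·17 = 10.61.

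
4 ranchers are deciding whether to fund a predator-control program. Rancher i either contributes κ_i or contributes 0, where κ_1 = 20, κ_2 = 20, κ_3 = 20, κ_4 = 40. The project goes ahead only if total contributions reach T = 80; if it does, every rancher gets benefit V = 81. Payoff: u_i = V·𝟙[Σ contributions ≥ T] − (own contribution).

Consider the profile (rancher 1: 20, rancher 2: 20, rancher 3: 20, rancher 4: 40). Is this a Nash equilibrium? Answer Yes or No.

No

Total = 100 ≥ 80: provided.
Rancher 1 (pledges 20, payoff 61): dropping to 0 → total 80, payoff 81. Profitable deviation.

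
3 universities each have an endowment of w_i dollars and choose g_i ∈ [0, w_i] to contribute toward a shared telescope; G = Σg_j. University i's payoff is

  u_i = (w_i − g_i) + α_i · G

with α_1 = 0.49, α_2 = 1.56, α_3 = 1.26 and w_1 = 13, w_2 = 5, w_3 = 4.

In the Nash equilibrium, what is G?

∂u_i/∂g_i = α_i − 1, so university i contributes w_i if α_i > 1, else 0.
α_i > 1 for i ∈ {2, 3}; NE contributions (0, 5, 4), G = 9.

9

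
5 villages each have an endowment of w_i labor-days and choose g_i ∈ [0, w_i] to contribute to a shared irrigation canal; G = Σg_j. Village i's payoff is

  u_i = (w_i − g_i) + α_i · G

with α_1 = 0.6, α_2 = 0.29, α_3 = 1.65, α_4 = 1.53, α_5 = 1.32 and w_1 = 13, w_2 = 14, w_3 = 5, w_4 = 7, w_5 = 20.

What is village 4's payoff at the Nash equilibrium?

∂u_i/∂g_i = α_i − 1, so village i contributes w_i if α_i > 1, else 0.
α_i > 1 for i ∈ {3, 4, 5}; NE contributions (0, 0, 5, 7, 20), G = 32.
u_4 = (7 − 7) + 1.53·32 = 48.96.

48.96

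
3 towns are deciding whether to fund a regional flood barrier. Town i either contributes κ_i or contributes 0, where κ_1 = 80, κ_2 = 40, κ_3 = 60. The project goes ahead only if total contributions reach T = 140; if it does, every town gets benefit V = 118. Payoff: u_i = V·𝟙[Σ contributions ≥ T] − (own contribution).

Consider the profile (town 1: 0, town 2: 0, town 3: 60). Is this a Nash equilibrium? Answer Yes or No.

Total = 60 < 140: not provided.
Town 1 (pledges 0, payoff 0): pledging 80 → total 140, payoff 38. Profitable deviation.

No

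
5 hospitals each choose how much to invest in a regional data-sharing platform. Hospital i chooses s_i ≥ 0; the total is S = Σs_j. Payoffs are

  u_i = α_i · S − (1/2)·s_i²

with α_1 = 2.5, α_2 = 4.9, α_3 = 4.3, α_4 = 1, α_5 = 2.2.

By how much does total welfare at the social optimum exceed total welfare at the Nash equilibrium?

360.31

Hospital i's FOC: ∂u_i/∂s_i = α_i − s_i = 0, so s_i* = α_i.
NE contributions = (2.5, 4.9, 4.3, 1, 2.2); S = 14.9.
W^NE = (Σα)·S − ½Σα_i² = 14.9² − ½·54.59 = 194.715.
Planner sets s_i = Σα_j = 14.9 for every i, so S^SO = 5·14.9 = 74.5.
W^SO = (Σα)·S^SO − ½·5·(Σα)² = (5/2)·14.9² = 555.025.
Deadweight loss = W^SO − W^NE = 360.31.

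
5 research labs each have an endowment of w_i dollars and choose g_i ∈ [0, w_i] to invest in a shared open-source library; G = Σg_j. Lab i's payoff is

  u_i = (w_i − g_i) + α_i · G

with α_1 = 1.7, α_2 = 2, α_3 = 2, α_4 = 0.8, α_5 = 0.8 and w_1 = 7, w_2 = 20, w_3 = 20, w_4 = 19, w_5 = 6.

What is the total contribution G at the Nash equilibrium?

47

∂u_i/∂g_i = α_i − 1, so lab i contributes w_i if α_i > 1, else 0.
α_i > 1 for i ∈ {1, 2, 3}; NE contributions (7, 20, 20, 0, 0), G = 47.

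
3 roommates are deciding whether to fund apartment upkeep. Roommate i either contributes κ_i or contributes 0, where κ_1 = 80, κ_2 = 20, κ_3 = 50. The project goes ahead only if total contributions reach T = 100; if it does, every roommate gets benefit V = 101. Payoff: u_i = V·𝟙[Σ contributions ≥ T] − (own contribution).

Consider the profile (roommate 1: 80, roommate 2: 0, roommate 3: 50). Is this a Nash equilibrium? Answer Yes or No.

Total = 130 ≥ 100: provided.
Roommate 1 (pledges 80, payoff 21): dropping to 0 → total 50, payoff 0. No gain.
Roommate 2 (pledges 0, payoff 101): pledging 20 → total 150, payoff 81. No gain.
Roommate 3 (pledges 50, payoff 51): dropping to 0 → total 80, payoff 0. No gain.

Yes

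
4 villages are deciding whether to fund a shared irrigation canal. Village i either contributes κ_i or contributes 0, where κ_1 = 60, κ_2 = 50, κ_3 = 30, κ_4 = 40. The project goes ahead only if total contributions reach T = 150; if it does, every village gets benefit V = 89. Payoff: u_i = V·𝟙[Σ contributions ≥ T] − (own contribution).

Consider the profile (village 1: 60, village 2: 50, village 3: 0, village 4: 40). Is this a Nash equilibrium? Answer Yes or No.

Yes

Total = 150 ≥ 150: provided.
Village 1 (pledges 60, payoff 29): dropping to 0 → total 90, payoff 0. No gain.
Village 2 (pledges 50, payoff 39): dropping to 0 → total 100, payoff 0. No gain.
Village 3 (pledges 0, payoff 89): pledging 30 → total 180, payoff 59. No gain.
Village 4 (pledges 40, payoff 49): dropping to 0 → total 110, payoff 0. No gain.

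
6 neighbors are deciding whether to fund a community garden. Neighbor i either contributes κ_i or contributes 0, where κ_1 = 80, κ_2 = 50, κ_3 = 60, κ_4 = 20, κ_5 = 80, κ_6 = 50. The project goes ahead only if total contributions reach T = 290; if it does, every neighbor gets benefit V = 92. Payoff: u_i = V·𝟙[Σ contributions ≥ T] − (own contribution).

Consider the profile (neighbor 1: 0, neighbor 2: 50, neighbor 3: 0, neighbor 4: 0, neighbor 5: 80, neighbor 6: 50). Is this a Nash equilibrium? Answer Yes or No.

No

Total = 180 < 290: not provided.
Neighbor 1 (pledges 0, payoff 0): pledging 80 → total 260, payoff -80. No gain.
Neighbor 2 (pledges 50, payoff -50): dropping to 0 → total 130, payoff 0. Profitable deviation.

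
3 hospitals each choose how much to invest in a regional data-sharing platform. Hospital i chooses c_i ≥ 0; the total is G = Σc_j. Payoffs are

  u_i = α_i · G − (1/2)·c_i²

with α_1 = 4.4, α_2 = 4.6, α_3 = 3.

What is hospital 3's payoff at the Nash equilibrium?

Hospital i's FOC: ∂u_i/∂c_i = α_i − c_i = 0, so c_i* = α_i.
NE contributions = (4.4, 4.6, 3); G = 12.
u_3 = α_3·G − ½·(c_3)² = 3·12 − ½·3² = 31.5.

31.5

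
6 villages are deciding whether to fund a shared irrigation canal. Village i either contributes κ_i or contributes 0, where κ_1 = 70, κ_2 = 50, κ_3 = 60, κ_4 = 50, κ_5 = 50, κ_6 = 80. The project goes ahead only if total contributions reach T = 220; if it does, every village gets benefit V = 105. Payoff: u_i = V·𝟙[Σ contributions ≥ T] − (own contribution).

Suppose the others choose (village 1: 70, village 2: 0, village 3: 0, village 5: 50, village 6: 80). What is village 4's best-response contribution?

Others' total = 200. Contributing 50 brings total to 250 ≥ 220: gain V − κ_4 = 55.
Best response: 50.

50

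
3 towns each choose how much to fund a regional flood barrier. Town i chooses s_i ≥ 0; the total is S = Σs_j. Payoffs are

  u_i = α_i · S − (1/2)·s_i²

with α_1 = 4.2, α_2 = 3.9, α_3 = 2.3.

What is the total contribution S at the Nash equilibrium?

Town i's FOC: ∂u_i/∂s_i = α_i − s_i = 0, so s_i* = α_i.
NE contributions = (4.2, 3.9, 2.3); S = 10.4.

10.4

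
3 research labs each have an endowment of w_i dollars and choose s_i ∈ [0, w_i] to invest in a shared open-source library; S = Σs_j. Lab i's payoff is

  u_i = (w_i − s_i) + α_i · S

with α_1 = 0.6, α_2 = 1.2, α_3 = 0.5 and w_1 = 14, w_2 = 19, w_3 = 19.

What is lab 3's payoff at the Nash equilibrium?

∂u_i/∂s_i = α_i − 1, so lab i contributes w_i if α_i > 1, else 0.
α_i > 1 for i ∈ {2}; NE contributions (0, 19, 0), S = 19.
u_3 = (19 − 0) + 0.5·19 = 28.5.

28.5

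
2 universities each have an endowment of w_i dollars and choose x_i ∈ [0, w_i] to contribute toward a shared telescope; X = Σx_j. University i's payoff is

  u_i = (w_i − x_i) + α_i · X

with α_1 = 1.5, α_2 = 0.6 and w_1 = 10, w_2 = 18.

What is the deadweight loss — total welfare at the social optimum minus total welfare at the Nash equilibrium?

∂u_i/∂x_i = α_i − 1, so university i contributes w_i if α_i > 1, else 0.
α_i > 1 for i ∈ {1}; NE contributions (10, 0), X = 10.
W^NE = Σw_i − X^NE + (Σα_i)·X^NE = 28 + 1.1·10 = 39.
Planner: ∂(Σu_j)/∂x_i = Σα_j − 1 = 1.1 > 0, so everyone contributes w_i; X^SO = 28, W^SO = 28 + 1.1·28 = 58.8.
Deadweight loss = 19.8.

19.8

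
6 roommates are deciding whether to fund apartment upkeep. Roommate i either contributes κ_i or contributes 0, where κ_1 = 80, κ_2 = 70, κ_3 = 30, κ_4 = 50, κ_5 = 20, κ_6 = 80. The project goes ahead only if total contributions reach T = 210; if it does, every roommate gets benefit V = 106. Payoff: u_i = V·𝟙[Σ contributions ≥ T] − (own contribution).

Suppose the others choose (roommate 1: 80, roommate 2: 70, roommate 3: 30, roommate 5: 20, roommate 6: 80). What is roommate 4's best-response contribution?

0

Others' total = 280 ≥ 210; contributing adds cost 50 for no extra benefit.
Best response: 0.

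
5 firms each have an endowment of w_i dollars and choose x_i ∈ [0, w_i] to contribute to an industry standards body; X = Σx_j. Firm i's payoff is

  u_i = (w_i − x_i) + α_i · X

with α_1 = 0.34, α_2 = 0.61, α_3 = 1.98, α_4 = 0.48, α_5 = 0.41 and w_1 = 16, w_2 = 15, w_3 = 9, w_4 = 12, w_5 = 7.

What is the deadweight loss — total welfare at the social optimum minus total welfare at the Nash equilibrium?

∂u_i/∂x_i = α_i − 1, so firm i contributes w_i if α_i > 1, else 0.
α_i > 1 for i ∈ {3}; NE contributions (0, 0, 9, 0, 0), X = 9.
W^NE = Σw_i − X^NE + (Σα_i)·X^NE = 59 + 2.82·9 = 84.38.
Planner: ∂(Σu_j)/∂x_i = Σα_j − 1 = 2.82 > 0, so everyone contributes w_i; X^SO = 59, W^SO = 59 + 2.82·59 = 225.38.
Deadweight loss = 141.

141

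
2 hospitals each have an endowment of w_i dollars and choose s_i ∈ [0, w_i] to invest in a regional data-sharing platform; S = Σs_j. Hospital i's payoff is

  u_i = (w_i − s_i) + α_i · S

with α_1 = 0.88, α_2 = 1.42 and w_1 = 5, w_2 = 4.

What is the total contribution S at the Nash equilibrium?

∂u_i/∂s_i = α_i − 1, so hospital i contributes w_i if α_i > 1, else 0.
α_i > 1 for i ∈ {2}; NE contributions (0, 4), S = 4.

4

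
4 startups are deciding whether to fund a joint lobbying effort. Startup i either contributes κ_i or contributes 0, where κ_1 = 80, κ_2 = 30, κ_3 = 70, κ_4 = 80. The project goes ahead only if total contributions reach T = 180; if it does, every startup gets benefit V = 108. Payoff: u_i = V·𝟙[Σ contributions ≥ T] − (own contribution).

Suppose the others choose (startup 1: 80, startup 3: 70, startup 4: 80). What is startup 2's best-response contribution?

0

Others' total = 230 ≥ 180; contributing adds cost 30 for no extra benefit.
Best response: 0.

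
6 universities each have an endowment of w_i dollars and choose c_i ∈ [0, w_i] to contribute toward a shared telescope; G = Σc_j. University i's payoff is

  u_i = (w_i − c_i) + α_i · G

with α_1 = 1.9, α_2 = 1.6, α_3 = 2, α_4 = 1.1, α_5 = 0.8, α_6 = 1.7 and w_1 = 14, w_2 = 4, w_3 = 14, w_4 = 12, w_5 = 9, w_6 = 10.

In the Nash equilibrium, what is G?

∂u_i/∂c_i = α_i − 1, so university i contributes w_i if α_i > 1, else 0.
α_i > 1 for i ∈ {1, 2, 3, 4, 6}; NE contributions (14, 4, 14, 12, 0, 10), G = 54.

54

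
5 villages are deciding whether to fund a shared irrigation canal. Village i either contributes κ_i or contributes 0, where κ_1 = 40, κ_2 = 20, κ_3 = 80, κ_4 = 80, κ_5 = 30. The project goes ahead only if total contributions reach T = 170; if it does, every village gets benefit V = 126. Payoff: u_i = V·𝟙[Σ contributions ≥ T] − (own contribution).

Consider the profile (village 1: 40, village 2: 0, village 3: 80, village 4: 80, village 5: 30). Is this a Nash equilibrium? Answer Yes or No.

Total = 230 ≥ 170: provided.
Village 1 (pledges 40, payoff 86): dropping to 0 → total 190, payoff 126. Profitable deviation.

No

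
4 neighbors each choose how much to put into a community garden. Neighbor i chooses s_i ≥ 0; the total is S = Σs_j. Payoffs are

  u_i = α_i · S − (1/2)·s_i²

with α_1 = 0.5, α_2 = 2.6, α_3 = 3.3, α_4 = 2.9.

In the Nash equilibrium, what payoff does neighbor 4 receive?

22.765

Neighbor i's FOC: ∂u_i/∂s_i = α_i − s_i = 0, so s_i* = α_i.
NE contributions = (0.5, 2.6, 3.3, 2.9); S = 9.3.
u_4 = α_4·S − ½·(s_4)² = 2.9·9.3 − ½·2.9² = 22.765.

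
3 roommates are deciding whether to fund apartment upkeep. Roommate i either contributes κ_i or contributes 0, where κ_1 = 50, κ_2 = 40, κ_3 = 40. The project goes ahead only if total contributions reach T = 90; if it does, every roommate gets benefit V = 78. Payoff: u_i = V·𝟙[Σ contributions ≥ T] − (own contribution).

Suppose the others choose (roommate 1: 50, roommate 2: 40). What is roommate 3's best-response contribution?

Others' total = 90 ≥ 90; contributing adds cost 40 for no extra benefit.
Best response: 0.

0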